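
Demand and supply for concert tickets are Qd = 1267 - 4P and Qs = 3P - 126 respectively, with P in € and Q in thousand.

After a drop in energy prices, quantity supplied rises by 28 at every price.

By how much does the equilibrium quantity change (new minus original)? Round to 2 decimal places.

+16.00

Original equilibrium: 1267 - 4P = 3P - 126 gives 1393 = 7P, so P = 199 and Q = 471.
The new curves are Qd = 1267 - 4P (demand) and Qs = 3P - 98 (supply).
Setting them equal: 1267 - 4P = 3P - 98 → 1365 = 7P, so P = 195 and Q = 487.
ΔQ = 487 − 471 = +16.00.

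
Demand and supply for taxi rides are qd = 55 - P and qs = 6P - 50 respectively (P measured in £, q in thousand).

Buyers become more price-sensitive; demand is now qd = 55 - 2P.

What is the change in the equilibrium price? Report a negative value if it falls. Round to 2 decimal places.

-1.88

Solve the original market: 55 - P = 6P - 50, hence P = 15 and q = 40.
With the change applied: demand qd = 55 - 2P, supply qs = 6P - 50.
Setting them equal: 55 - 2P = 6P - 50 → 105 = 8P, so P = 13.125 and q = 28.75.
ΔP = 13.125 − 15 = -1.88.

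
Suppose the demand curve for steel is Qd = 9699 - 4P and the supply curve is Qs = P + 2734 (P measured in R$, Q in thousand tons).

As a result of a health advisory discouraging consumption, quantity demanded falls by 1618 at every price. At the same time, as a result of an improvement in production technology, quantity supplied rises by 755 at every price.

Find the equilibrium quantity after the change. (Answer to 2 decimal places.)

4407.40

Solve the original market: 9699 - 4P = P + 2734, hence P = 1393 and Q = 4127.
After the shift, demand is Qd = 8081 - 4P and supply is Qs = P + 3489.
Setting them equal: 8081 - 4P = P + 3489 → 4592 = 5P, so P = 918.4 and Q = 4407.4.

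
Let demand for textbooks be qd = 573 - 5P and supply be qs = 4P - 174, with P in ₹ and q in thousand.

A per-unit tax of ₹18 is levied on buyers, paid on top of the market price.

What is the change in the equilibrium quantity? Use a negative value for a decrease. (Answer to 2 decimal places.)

Solve the original market: 573 - 5P = 4P - 174, hence P = 83 and q = 158.
Since buyers pay the price plus the tax, the effective demand curve becomes qd = 483 - 5P.
New equilibrium: 483 - 5P = 4P - 174 ⇒ 657 = 9P ⇒ P = 73, q = 118.
Δq = 118 − 158 = -40.00.

-40.00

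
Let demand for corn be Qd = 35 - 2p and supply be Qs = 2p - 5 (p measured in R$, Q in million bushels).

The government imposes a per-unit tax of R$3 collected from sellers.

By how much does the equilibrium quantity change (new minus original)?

Before the shock: 35 - 2p = 2p - 5 ⇒ 40 = 4p ⇒ p = 10, Q = 15.
Since sellers keep the price net of the tax, the effective supply curve becomes Qs = 2p - 11.
Clearing the new market: 35 - 2p = 2p - 11, so p = 11.5 and Q = 12.
ΔQ = 12 − 15 = -3.

-3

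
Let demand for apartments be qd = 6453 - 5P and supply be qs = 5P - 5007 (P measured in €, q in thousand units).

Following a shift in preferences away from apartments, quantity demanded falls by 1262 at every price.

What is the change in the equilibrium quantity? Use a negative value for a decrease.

Original equilibrium: 6453 - 5P = 5P - 5007 gives 11460 = 10P, so P = 1146 and q = 723.
After the shift, demand is qd = 5191 - 5P and supply is qs = 5P - 5007.
New equilibrium: 5191 - 5P = 5P - 5007 ⇒ 10198 = 10P ⇒ P = 1019.8, q = 92.
Δq = 92 − 723 = -631.

-631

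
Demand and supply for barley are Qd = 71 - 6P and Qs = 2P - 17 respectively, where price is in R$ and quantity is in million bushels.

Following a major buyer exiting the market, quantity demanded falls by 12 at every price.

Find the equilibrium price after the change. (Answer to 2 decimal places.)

Initially, 71 - 6P = 2P - 17, so 88 = 8P and P = 11, Q = 5.
The new curves are Qd = 59 - 6P (demand) and Qs = 2P - 17 (supply).
New equilibrium: 59 - 6P = 2P - 17 ⇒ 76 = 8P ⇒ P = 9.5, Q = 2.

9.50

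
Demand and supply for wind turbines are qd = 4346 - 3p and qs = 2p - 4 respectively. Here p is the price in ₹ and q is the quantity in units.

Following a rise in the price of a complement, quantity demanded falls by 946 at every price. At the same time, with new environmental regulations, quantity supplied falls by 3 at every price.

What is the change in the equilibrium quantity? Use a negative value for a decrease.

-380.2

Initially, 4346 - 3p = 2p - 4, so 4350 = 5p and p = 870, q = 1736.
After the shift, demand is qd = 3400 - 3p and supply is qs = 2p - 7.
Clearing the new market: 3400 - 3p = 2p - 7, so p = 681.4 and q = 1355.8.
Δq = 1355.8 − 1736 = -380.2.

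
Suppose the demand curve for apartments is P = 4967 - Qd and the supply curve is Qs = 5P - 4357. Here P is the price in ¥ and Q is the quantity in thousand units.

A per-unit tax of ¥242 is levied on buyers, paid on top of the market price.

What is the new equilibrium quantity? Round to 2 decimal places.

3211.33

Original equilibrium: 4967 - P = 5P - 4357 gives 9324 = 6P, so P = 1554 and Q = 3413.
Since buyers pay the price plus the tax, the effective demand curve becomes Qd = 4725 - P.
New equilibrium: 4725 - P = 5P - 4357 ⇒ 9082 = 6P ⇒ P = 4541/3 ≈ 1513.6667, Q = 9634/3 ≈ 3211.3333.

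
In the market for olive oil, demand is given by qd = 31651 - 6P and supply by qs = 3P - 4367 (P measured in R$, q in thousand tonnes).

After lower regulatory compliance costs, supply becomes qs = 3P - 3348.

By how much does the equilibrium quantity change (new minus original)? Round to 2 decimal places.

Original equilibrium: 31651 - 6P = 3P - 4367 gives 36018 = 9P, so P = 4002 and q = 7639.
The new curves are qd = 31651 - 6P (demand) and qs = 3P - 3348 (supply).
Equate the new curves: 31651 - 6P = 3P - 3348, giving 34999 = 9P, P = 34999/9 ≈ 3888.7778, q = 24955/3 ≈ 8318.3333.
Δq = 8318.3333 − 7639 = +679.33.

+679.33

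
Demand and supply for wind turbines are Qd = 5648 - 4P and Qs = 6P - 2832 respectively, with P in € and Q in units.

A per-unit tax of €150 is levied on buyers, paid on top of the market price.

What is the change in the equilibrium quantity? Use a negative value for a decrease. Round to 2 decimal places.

Before the shock: 5648 - 4P = 6P - 2832 ⇒ 8480 = 10P ⇒ P = 848, Q = 2256.
Since buyers pay the price plus the tax, the effective demand curve becomes Qd = 5048 - 4P.
Equate the new curves: 5048 - 4P = 6P - 2832, giving 7880 = 10P, P = 788, Q = 1896.
ΔQ = 1896 − 2256 = -360.00.

-360.00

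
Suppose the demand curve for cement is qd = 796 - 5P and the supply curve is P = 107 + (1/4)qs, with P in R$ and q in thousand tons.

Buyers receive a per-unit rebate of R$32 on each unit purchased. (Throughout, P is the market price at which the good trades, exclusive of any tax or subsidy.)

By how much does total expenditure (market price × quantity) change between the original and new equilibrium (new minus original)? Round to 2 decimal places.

Initially, 796 - 5P = 4P - 428, so 1224 = 9P and P = 136, q = 116.
Since buyers' out-of-pocket price is the market price minus the rebate, the effective demand curve becomes qd = 956 - 5P.
Equate the new curves: 956 - 5P = 4P - 428, giving 1384 = 9P, P = 1384/9 ≈ 153.7778, q = 1684/9 ≈ 187.1111.
Expenditure moves from 136×116 = 15776 to 153.7778×187.1111 = 28773.5309; change = +12997.53.

+12997.53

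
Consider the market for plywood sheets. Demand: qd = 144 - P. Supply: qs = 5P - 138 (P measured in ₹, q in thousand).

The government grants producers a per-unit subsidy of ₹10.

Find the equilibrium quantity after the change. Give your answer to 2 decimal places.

105.33

Solve the original market: 144 - P = 5P - 138, hence P = 47 and q = 97.
Since sellers receive the price plus the subsidy, the effective supply curve becomes qs = 5P - 88.
Equate the new curves: 144 - P = 5P - 88, giving 232 = 6P, P = 116/3 ≈ 38.6667, q = 316/3 ≈ 105.3333.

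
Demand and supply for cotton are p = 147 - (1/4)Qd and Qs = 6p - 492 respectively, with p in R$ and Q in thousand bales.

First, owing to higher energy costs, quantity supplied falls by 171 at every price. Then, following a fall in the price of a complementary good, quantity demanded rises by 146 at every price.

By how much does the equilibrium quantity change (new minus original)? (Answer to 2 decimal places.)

Solve the original market: 588 - 4p = 6p - 492, hence p = 108 and Q = 156.
The new curves are Qd = 734 - 4p (demand) and Qs = 6p - 663 (supply).
Equate the new curves: 734 - 4p = 6p - 663, giving 1397 = 10p, p = 139.7, Q = 175.2.
ΔQ = 175.2 − 156 = +19.20.

+19.20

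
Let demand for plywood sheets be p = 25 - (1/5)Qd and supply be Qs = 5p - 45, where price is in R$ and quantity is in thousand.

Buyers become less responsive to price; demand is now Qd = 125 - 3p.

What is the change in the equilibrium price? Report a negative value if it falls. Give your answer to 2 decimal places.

Initially, 125 - 5p = 5p - 45, so 170 = 10p and p = 17, Q = 40.
The new curves are Qd = 125 - 3p (demand) and Qs = 5p - 45 (supply).
New equilibrium: 125 - 3p = 5p - 45 ⇒ 170 = 8p ⇒ p = 21.25, Q = 61.25.
Δp = 21.25 − 17 = +4.25.

+4.25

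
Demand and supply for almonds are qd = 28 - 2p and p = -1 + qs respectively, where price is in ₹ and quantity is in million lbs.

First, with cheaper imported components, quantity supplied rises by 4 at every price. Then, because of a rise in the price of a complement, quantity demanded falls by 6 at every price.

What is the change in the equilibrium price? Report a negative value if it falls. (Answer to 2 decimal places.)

Initially, 28 - 2p = p + 1, so 27 = 3p and p = 9, q = 10.
The new curves are qd = 22 - 2p (demand) and qs = p + 5 (supply).
New equilibrium: 22 - 2p = p + 5 ⇒ 17 = 3p ⇒ p = 17/3 ≈ 5.6667, q = 32/3 ≈ 10.6667.
Δp = 5.6667 − 9 = -3.33.

-3.33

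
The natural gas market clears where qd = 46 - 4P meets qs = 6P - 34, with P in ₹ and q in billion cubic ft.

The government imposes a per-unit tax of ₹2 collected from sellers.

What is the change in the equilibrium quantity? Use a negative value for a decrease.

Original equilibrium: 46 - 4P = 6P - 34 gives 80 = 10P, so P = 8 and q = 14.
Since sellers keep the price net of the tax, the effective supply curve becomes qs = 6P - 46.
New equilibrium: 46 - 4P = 6P - 46 ⇒ 92 = 10P ⇒ P = 9.2, q = 9.2.
Δq = 9.2 − 14 = -4.8.

-4.8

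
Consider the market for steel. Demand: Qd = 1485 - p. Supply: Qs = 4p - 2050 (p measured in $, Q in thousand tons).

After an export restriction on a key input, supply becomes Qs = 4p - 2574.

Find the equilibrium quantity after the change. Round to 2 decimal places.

Initially, 1485 - p = 4p - 2050, so 3535 = 5p and p = 707, Q = 778.
The new curves are Qd = 1485 - p (demand) and Qs = 4p - 2574 (supply).
Clearing the new market: 1485 - p = 4p - 2574, so p = 811.8 and Q = 673.2.

673.20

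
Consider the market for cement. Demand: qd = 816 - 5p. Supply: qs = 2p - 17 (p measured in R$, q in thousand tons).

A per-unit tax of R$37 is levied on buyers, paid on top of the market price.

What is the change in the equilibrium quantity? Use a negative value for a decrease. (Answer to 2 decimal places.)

-52.86

Before the shock: 816 - 5p = 2p - 17 ⇒ 833 = 7p ⇒ p = 119, q = 221.
Since buyers pay the price plus the tax, the effective demand curve becomes qd = 631 - 5p.
Equate the new curves: 631 - 5p = 2p - 17, giving 648 = 7p, p = 648/7 ≈ 92.5714, q = 1177/7 ≈ 168.1429.
Δq = 168.1429 − 221 = -52.86.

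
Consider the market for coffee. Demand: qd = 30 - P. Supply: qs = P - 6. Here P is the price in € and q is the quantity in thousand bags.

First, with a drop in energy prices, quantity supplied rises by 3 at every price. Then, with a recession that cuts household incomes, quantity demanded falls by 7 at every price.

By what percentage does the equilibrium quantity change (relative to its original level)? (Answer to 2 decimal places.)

Solve the original market: 30 - P = P - 6, hence P = 18 and q = 12.
After the shift, demand is qd = 23 - P and supply is qs = P - 3.
Setting them equal: 23 - P = P - 3 → 26 = 2P, so P = 13 and q = 10.
%Δq = (10 − 12) / 12 × 100 = -16.67%.

-16.67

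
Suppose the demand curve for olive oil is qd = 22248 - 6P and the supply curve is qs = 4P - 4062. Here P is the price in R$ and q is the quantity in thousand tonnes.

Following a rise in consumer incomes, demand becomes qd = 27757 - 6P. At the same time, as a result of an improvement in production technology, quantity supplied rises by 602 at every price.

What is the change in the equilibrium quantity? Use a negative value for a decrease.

Initially, 22248 - 6P = 4P - 4062, so 26310 = 10P and P = 2631, q = 6462.
The new curves are qd = 27757 - 6P (demand) and qs = 4P - 3460 (supply).
Setting them equal: 27757 - 6P = 4P - 3460 → 31217 = 10P, so P = 3121.7 and q = 9026.8.
Δq = 9026.8 − 6462 = +2564.8.

+2564.8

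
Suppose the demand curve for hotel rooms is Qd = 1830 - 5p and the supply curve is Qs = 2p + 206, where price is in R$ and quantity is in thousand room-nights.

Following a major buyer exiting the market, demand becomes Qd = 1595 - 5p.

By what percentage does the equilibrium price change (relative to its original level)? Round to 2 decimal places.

-14.47

Original equilibrium: 1830 - 5p = 2p + 206 gives 1624 = 7p, so p = 232 and Q = 670.
With the change applied: demand Qd = 1595 - 5p, supply Qs = 2p + 206.
Equate the new curves: 1595 - 5p = 2p + 206, giving 1389 = 7p, p = 1389/7 ≈ 198.4286, Q = 4220/7 ≈ 602.8571.
%Δp = (198.4286 − 232) / 232 × 100 = -14.47%.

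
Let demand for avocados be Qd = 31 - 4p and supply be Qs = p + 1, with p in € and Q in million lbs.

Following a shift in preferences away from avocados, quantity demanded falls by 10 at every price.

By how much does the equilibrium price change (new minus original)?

Solve the original market: 31 - 4p = p + 1, hence p = 6 and Q = 7.
The new curves are Qd = 21 - 4p (demand) and Qs = p + 1 (supply).
New equilibrium: 21 - 4p = p + 1 ⇒ 20 = 5p ⇒ p = 4, Q = 5.
Δp = 4 − 6 = -2.

-2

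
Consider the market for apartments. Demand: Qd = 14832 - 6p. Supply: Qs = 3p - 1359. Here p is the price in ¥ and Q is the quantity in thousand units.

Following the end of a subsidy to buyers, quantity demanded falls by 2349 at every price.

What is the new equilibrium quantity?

3255

Initially, 14832 - 6p = 3p - 1359, so 16191 = 9p and p = 1799, Q = 4038.
After the shift, demand is Qd = 12483 - 6p and supply is Qs = 3p - 1359.
Clearing the new market: 12483 - 6p = 3p - 1359, so p = 1538 and Q = 3255.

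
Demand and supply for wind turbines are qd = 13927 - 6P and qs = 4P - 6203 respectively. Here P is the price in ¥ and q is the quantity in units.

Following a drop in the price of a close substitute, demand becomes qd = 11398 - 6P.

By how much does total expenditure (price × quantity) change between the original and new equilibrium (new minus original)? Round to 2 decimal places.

-2248129.26

Before the shock: 13927 - 6P = 4P - 6203 ⇒ 20130 = 10P ⇒ P = 2013, q = 1849.
The shock moves the curves to qd = 11398 - 6P and qs = 4P - 6203.
Clearing the new market: 11398 - 6P = 4P - 6203, so P = 1760.1 and q = 837.4.
Expenditure moves from 2013×1849 = 3722037 to 1760.1×837.4 = 1473907.74; change = -2248129.26.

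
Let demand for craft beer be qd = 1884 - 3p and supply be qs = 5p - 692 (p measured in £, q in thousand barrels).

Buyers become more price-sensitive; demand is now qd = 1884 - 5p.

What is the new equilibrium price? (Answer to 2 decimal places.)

257.60

Solve the original market: 1884 - 3p = 5p - 692, hence p = 322 and q = 918.
The new curves are qd = 1884 - 5p (demand) and qs = 5p - 692 (supply).
Clearing the new market: 1884 - 5p = 5p - 692, so p = 257.6 and q = 596.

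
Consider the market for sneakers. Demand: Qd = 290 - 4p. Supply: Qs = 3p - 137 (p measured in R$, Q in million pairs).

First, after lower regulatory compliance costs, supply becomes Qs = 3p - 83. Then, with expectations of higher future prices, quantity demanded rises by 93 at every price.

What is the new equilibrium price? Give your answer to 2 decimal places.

Original equilibrium: 290 - 4p = 3p - 137 gives 427 = 7p, so p = 61 and Q = 46.
The new curves are Qd = 383 - 4p (demand) and Qs = 3p - 83 (supply).
Clearing the new market: 383 - 4p = 3p - 83, so p = 466/7 ≈ 66.5714 and Q = 817/7 ≈ 116.7143.

66.57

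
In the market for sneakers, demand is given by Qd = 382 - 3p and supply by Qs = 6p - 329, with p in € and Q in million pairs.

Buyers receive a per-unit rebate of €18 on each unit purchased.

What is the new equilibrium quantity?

181

Initially, 382 - 3p = 6p - 329, so 711 = 9p and p = 79, Q = 145.
Since buyers' out-of-pocket price is the market price minus the rebate, the effective demand curve becomes Qd = 436 - 3p.
Equate the new curves: 436 - 3p = 6p - 329, giving 765 = 9p, p = 85, Q = 181.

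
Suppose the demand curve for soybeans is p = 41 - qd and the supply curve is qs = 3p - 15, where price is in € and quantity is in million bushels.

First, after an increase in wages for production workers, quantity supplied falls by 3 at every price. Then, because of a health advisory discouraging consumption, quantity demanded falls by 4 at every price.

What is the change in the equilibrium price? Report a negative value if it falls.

-0.25

Solve the original market: 41 - p = 3p - 15, hence p = 14 and q = 27.
After the shift, demand is qd = 37 - p and supply is qs = 3p - 18.
New equilibrium: 37 - p = 3p - 18 ⇒ 55 = 4p ⇒ p = 13.75, q = 23.25.
Δp = 13.75 − 14 = -0.25.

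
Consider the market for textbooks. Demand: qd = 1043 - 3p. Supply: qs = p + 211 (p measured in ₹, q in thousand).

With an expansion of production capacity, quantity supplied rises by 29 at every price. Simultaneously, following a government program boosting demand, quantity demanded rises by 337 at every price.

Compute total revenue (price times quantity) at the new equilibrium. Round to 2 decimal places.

Original equilibrium: 1043 - 3p = p + 211 gives 832 = 4p, so p = 208 and q = 419.
With the change applied: demand qd = 1380 - 3p, supply qs = p + 240.
Clearing the new market: 1380 - 3p = p + 240, so p = 285 and q = 525.
New expenditure = 285 × 525 = 149625.00.

149625.00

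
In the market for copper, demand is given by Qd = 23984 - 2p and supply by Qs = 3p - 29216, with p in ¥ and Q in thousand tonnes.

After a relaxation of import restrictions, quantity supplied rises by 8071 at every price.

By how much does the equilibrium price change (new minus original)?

-1614.2

Before the shock: 23984 - 2p = 3p - 29216 ⇒ 53200 = 5p ⇒ p = 10640, Q = 2704.
After the shift, demand is Qd = 23984 - 2p and supply is Qs = 3p - 21145.
New equilibrium: 23984 - 2p = 3p - 21145 ⇒ 45129 = 5p ⇒ p = 9025.8, Q = 5932.4.
Δp = 9025.8 − 10640 = -1614.2.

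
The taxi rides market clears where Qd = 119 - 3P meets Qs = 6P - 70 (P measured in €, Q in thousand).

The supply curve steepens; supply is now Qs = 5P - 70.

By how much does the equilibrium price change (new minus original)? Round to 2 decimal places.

+2.63

Original equilibrium: 119 - 3P = 6P - 70 gives 189 = 9P, so P = 21 and Q = 56.
After the shift, demand is Qd = 119 - 3P and supply is Qs = 5P - 70.
Setting them equal: 119 - 3P = 5P - 70 → 189 = 8P, so P = 23.625 and Q = 48.125.
ΔP = 23.625 − 21 = +2.63.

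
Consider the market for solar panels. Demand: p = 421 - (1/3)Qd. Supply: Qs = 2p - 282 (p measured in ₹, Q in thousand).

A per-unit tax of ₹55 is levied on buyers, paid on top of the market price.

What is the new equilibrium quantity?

Initially, 1263 - 3p = 2p - 282, so 1545 = 5p and p = 309, Q = 336.
Since buyers pay the price plus the tax, the effective demand curve becomes Qd = 1098 - 3p.
Setting them equal: 1098 - 3p = 2p - 282 → 1380 = 5p, so p = 276 and Q = 270.

270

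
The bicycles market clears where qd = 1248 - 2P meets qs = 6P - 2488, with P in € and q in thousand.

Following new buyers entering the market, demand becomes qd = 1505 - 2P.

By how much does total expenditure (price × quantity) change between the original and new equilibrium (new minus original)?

Solve the original market: 1248 - 2P = 6P - 2488, hence P = 467 and q = 314.
The new curves are qd = 1505 - 2P (demand) and qs = 6P - 2488 (supply).
Equate the new curves: 1505 - 2P = 6P - 2488, giving 3993 = 8P, P = 499.125, q = 506.75.
Expenditure moves from 467×314 = 146638 to 499.125×506.75 = 252931.59375; change = +106293.59375.

+106293.59375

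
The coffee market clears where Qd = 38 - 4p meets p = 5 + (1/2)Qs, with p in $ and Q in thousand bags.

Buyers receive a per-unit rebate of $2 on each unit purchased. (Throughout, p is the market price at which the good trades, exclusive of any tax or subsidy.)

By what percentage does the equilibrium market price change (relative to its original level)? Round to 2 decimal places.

Before the shock: 38 - 4p = 2p - 10 ⇒ 48 = 6p ⇒ p = 8, Q = 6.
Since buyers' out-of-pocket price is the market price minus the rebate, the effective demand curve becomes Qd = 46 - 4p.
New equilibrium: 46 - 4p = 2p - 10 ⇒ 56 = 6p ⇒ p = 28/3 ≈ 9.3333, Q = 26/3 ≈ 8.6667.
%Δp = (9.3333 − 8) / 8 × 100 = +16.67%.

+16.67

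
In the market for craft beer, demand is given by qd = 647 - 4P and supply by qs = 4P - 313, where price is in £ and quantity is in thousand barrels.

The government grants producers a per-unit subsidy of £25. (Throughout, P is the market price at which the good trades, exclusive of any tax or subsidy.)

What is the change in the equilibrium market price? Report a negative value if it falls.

-12.5

Initially, 647 - 4P = 4P - 313, so 960 = 8P and P = 120, q = 167.
Since sellers receive the price plus the subsidy, the effective supply curve becomes qs = 4P - 213.
Clearing the new market: 647 - 4P = 4P - 213, so P = 107.5 and q = 217.
ΔP = 107.5 − 120 = -12.5.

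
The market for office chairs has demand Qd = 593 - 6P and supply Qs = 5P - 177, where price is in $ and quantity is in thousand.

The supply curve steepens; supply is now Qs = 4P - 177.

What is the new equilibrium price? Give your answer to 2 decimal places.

Initially, 593 - 6P = 5P - 177, so 770 = 11P and P = 70, Q = 173.
The new curves are Qd = 593 - 6P (demand) and Qs = 4P - 177 (supply).
New equilibrium: 593 - 6P = 4P - 177 ⇒ 770 = 10P ⇒ P = 77, Q = 131.

77.00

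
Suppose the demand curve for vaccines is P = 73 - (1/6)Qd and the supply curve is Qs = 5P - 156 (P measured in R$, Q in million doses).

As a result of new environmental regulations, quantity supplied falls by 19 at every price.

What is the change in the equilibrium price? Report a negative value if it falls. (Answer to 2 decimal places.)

+1.73

Before the shock: 438 - 6P = 5P - 156 ⇒ 594 = 11P ⇒ P = 54, Q = 114.
After the shift, demand is Qd = 438 - 6P and supply is Qs = 5P - 175.
New equilibrium: 438 - 6P = 5P - 175 ⇒ 613 = 11P ⇒ P = 613/11 ≈ 55.7273, Q = 1140/11 ≈ 103.6364.
ΔP = 55.7273 − 54 = +1.73.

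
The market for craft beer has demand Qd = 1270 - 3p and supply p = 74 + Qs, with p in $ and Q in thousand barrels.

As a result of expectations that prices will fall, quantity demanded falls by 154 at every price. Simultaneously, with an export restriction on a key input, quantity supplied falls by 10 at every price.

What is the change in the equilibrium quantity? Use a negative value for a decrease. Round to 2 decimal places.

Original equilibrium: 1270 - 3p = p - 74 gives 1344 = 4p, so p = 336 and Q = 262.
The new curves are Qd = 1116 - 3p (demand) and Qs = p - 84 (supply).
Setting them equal: 1116 - 3p = p - 84 → 1200 = 4p, so p = 300 and Q = 216.
ΔQ = 216 − 262 = -46.00.

-46.00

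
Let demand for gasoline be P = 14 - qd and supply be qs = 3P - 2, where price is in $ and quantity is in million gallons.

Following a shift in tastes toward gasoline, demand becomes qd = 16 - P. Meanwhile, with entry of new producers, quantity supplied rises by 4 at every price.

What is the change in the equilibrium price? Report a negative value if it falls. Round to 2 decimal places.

Original equilibrium: 14 - P = 3P - 2 gives 16 = 4P, so P = 4 and q = 10.
The new curves are qd = 16 - P (demand) and qs = 3P + 2 (supply).
New equilibrium: 16 - P = 3P + 2 ⇒ 14 = 4P ⇒ P = 3.5, q = 12.5.
ΔP = 3.5 − 4 = -0.50.

-0.50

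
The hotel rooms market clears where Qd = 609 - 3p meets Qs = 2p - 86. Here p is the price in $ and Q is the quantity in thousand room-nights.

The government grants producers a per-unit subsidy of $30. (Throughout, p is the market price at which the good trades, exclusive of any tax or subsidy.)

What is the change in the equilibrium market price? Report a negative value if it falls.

-12

Original equilibrium: 609 - 3p = 2p - 86 gives 695 = 5p, so p = 139 and Q = 192.
Since sellers receive the price plus the subsidy, the effective supply curve becomes Qs = 2p - 26.
Clearing the new market: 609 - 3p = 2p - 26, so p = 127 and Q = 228.
Δp = 127 − 139 = -12.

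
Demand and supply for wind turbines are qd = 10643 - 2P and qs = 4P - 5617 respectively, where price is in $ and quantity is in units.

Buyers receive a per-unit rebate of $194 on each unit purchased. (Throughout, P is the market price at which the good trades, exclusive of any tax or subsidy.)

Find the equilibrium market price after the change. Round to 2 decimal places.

2774.67

Initially, 10643 - 2P = 4P - 5617, so 16260 = 6P and P = 2710, q = 5223.
Since buyers' out-of-pocket price is the market price minus the rebate, the effective demand curve becomes qd = 11031 - 2P.
Equate the new curves: 11031 - 2P = 4P - 5617, giving 16648 = 6P, P = 8324/3 ≈ 2774.6667, q = 16445/3 ≈ 5481.6667.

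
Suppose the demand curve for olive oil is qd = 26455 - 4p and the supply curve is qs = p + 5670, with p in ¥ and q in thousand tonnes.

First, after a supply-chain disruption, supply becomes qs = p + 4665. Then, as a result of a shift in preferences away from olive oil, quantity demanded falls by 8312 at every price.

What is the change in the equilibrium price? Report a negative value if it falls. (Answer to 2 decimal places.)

Before the shock: 26455 - 4p = p + 5670 ⇒ 20785 = 5p ⇒ p = 4157, q = 9827.
After the shift, demand is qd = 18143 - 4p and supply is qs = p + 4665.
New equilibrium: 18143 - 4p = p + 4665 ⇒ 13478 = 5p ⇒ p = 2695.6, q = 7360.6.
Δp = 2695.6 − 4157 = -1461.40.

-1461.40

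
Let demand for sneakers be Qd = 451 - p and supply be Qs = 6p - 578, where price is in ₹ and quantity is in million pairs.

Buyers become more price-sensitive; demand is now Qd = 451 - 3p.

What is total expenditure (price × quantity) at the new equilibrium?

12348

Initially, 451 - p = 6p - 578, so 1029 = 7p and p = 147, Q = 304.
The new curves are Qd = 451 - 3p (demand) and Qs = 6p - 578 (supply).
Setting them equal: 451 - 3p = 6p - 578 → 1029 = 9p, so p = 343/3 ≈ 114.3333 and Q = 108.
New expenditure = 114.3333 × 108 = 12348.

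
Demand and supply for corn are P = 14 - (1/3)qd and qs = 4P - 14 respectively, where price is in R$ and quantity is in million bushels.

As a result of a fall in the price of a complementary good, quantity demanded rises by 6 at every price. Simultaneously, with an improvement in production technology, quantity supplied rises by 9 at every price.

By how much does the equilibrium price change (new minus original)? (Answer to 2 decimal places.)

Original equilibrium: 42 - 3P = 4P - 14 gives 56 = 7P, so P = 8 and q = 18.
With the change applied: demand qd = 48 - 3P, supply qs = 4P - 5.
Setting them equal: 48 - 3P = 4P - 5 → 53 = 7P, so P = 53/7 ≈ 7.5714 and q = 177/7 ≈ 25.2857.
ΔP = 7.5714 − 8 = -0.43.

-0.43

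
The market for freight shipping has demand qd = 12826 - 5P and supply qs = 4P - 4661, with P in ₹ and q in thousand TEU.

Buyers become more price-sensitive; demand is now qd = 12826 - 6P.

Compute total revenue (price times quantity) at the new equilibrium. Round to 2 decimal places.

4081116.06

Before the shock: 12826 - 5P = 4P - 4661 ⇒ 17487 = 9P ⇒ P = 1943, q = 3111.
After the shift, demand is qd = 12826 - 6P and supply is qs = 4P - 4661.
Equate the new curves: 12826 - 6P = 4P - 4661, giving 17487 = 10P, P = 1748.7, q = 2333.8.
New expenditure = 1748.7 × 2333.8 = 4081116.06.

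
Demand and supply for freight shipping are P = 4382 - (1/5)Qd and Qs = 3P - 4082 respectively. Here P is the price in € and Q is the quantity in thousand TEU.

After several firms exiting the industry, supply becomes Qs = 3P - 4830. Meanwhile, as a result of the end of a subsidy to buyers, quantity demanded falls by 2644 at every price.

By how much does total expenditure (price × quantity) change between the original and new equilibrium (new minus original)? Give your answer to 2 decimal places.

Original equilibrium: 21910 - 5P = 3P - 4082 gives 25992 = 8P, so P = 3249 and Q = 5665.
The shock moves the curves to Qd = 19266 - 5P and Qs = 3P - 4830.
Setting them equal: 19266 - 5P = 3P - 4830 → 24096 = 8P, so P = 3012 and Q = 4206.
Expenditure moves from 3249×5665 = 18405585 to 3012×4206 = 12668472; change = -5737113.00.

-5737113.00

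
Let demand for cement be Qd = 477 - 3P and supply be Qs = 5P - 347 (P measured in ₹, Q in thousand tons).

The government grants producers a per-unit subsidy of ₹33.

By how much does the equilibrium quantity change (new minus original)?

+61.875

Original equilibrium: 477 - 3P = 5P - 347 gives 824 = 8P, so P = 103 and Q = 168.
Since sellers receive the price plus the subsidy, the effective supply curve becomes Qs = 5P - 182.
New equilibrium: 477 - 3P = 5P - 182 ⇒ 659 = 8P ⇒ P = 82.375, Q = 229.875.
ΔQ = 229.875 − 168 = +61.875.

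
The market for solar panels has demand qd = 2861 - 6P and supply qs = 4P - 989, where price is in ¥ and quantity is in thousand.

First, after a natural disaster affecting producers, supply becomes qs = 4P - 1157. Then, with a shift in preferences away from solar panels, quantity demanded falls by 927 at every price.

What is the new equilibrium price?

309.1

Initially, 2861 - 6P = 4P - 989, so 3850 = 10P and P = 385, q = 551.
The shock moves the curves to qd = 1934 - 6P and qs = 4P - 1157.
Equate the new curves: 1934 - 6P = 4P - 1157, giving 3091 = 10P, P = 309.1, q = 79.4.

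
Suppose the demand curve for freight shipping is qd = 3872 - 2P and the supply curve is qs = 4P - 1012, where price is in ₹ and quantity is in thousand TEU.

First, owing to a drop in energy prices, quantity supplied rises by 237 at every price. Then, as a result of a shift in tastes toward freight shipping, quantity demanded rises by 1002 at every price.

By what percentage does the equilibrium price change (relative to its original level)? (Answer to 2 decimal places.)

+15.66

Original equilibrium: 3872 - 2P = 4P - 1012 gives 4884 = 6P, so P = 814 and q = 2244.
The shock moves the curves to qd = 4874 - 2P and qs = 4P - 775.
New equilibrium: 4874 - 2P = 4P - 775 ⇒ 5649 = 6P ⇒ P = 941.5, q = 2991.
%ΔP = (941.5 − 814) / 814 × 100 = +15.66%.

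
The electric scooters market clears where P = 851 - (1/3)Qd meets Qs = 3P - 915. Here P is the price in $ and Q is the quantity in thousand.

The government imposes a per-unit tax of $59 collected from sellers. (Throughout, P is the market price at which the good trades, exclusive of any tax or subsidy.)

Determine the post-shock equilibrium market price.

Solve the original market: 2553 - 3P = 3P - 915, hence P = 578 and Q = 819.
Since sellers keep the price net of the tax, the effective supply curve becomes Qs = 3P - 1092.
Equate the new curves: 2553 - 3P = 3P - 1092, giving 3645 = 6P, P = 607.5, Q = 730.5.

607.5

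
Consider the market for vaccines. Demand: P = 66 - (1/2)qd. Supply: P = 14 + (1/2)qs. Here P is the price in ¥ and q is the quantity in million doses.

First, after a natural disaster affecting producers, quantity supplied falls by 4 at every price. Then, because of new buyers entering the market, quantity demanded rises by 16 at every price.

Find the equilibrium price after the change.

Solve the original market: 132 - 2P = 2P - 28, hence P = 40 and q = 52.
After the shift, demand is qd = 148 - 2P and supply is qs = 2P - 32.
New equilibrium: 148 - 2P = 2P - 32 ⇒ 180 = 4P ⇒ P = 45, q = 58.

45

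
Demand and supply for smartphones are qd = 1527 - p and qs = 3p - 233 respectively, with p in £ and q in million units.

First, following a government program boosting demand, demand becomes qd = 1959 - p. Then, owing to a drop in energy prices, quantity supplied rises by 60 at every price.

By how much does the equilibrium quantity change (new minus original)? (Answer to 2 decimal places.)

Original equilibrium: 1527 - p = 3p - 233 gives 1760 = 4p, so p = 440 and q = 1087.
With the change applied: demand qd = 1959 - p, supply qs = 3p - 173.
Equate the new curves: 1959 - p = 3p - 173, giving 2132 = 4p, p = 533, q = 1426.
Δq = 1426 − 1087 = +339.00.

+339.00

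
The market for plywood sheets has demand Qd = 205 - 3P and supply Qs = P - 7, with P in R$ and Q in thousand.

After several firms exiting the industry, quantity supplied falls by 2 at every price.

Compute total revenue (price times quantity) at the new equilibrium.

2380.75

Initially, 205 - 3P = P - 7, so 212 = 4P and P = 53, Q = 46.
After the shift, demand is Qd = 205 - 3P and supply is Qs = P - 9.
Equate the new curves: 205 - 3P = P - 9, giving 214 = 4P, P = 53.5, Q = 44.5.
New expenditure = 53.5 × 44.5 = 2380.75.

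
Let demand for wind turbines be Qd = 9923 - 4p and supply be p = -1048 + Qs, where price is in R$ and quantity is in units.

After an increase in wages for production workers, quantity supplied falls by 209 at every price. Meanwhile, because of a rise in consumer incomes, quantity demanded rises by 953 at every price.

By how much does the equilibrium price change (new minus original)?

+232.4

Solve the original market: 9923 - 4p = p + 1048, hence p = 1775 and Q = 2823.
With the change applied: demand Qd = 10876 - 4p, supply Qs = p + 839.
Setting them equal: 10876 - 4p = p + 839 → 10037 = 5p, so p = 2007.4 and Q = 2846.4.
Δp = 2007.4 − 1775 = +232.4.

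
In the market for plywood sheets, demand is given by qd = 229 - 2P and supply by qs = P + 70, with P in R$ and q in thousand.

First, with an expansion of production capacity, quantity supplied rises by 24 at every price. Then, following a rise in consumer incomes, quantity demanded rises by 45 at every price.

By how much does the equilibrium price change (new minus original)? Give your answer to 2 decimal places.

+7.00

Before the shock: 229 - 2P = P + 70 ⇒ 159 = 3P ⇒ P = 53, q = 123.
The shock moves the curves to qd = 274 - 2P and qs = P + 94.
New equilibrium: 274 - 2P = P + 94 ⇒ 180 = 3P ⇒ P = 60, q = 154.
ΔP = 60 − 53 = +7.00.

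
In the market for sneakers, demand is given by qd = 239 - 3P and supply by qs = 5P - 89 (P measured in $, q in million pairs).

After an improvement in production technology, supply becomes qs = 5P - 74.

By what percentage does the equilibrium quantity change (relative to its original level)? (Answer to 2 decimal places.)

Initially, 239 - 3P = 5P - 89, so 328 = 8P and P = 41, q = 116.
The shock moves the curves to qd = 239 - 3P and qs = 5P - 74.
Equate the new curves: 239 - 3P = 5P - 74, giving 313 = 8P, P = 39.125, q = 121.625.
%Δq = (121.625 − 116) / 116 × 100 = +4.85%.

+4.85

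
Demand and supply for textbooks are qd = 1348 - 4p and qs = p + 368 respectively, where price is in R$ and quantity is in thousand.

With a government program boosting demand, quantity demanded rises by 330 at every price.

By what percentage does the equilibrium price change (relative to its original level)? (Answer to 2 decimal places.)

+33.67

Before the shock: 1348 - 4p = p + 368 ⇒ 980 = 5p ⇒ p = 196, q = 564.
The new curves are qd = 1678 - 4p (demand) and qs = p + 368 (supply).
Equate the new curves: 1678 - 4p = p + 368, giving 1310 = 5p, p = 262, q = 630.
%Δp = (262 − 196) / 196 × 100 = +33.67%.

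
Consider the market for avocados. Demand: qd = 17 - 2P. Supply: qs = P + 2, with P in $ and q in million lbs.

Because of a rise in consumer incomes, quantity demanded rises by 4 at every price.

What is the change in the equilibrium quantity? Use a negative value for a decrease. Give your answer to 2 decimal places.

+1.33

Initially, 17 - 2P = P + 2, so 15 = 3P and P = 5, q = 7.
The new curves are qd = 21 - 2P (demand) and qs = P + 2 (supply).
New equilibrium: 21 - 2P = P + 2 ⇒ 19 = 3P ⇒ P = 19/3 ≈ 6.3333, q = 25/3 ≈ 8.3333.
Δq = 8.3333 − 7 = +1.33.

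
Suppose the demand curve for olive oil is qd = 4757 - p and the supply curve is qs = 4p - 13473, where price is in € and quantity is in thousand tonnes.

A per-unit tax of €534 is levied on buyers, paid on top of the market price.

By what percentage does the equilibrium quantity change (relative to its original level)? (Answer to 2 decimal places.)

Solve the original market: 4757 - p = 4p - 13473, hence p = 3646 and q = 1111.
Since buyers pay the price plus the tax, the effective demand curve becomes qd = 4223 - p.
Equate the new curves: 4223 - p = 4p - 13473, giving 17696 = 5p, p = 3539.2, q = 683.8.
%Δq = (683.8 − 1111) / 1111 × 100 = -38.45%.

-38.45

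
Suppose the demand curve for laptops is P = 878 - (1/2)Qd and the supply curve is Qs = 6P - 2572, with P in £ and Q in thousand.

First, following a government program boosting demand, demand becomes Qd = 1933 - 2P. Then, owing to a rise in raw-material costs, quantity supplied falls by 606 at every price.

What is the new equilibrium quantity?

655.25

Solve the original market: 1756 - 2P = 6P - 2572, hence P = 541 and Q = 674.
The new curves are Qd = 1933 - 2P (demand) and Qs = 6P - 3178 (supply).
New equilibrium: 1933 - 2P = 6P - 3178 ⇒ 5111 = 8P ⇒ P = 638.875, Q = 655.25.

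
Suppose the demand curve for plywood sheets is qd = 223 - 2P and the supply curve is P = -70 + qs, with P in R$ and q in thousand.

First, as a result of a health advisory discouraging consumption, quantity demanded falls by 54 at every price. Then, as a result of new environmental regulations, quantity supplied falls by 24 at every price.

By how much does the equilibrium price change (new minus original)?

Before the shock: 223 - 2P = P + 70 ⇒ 153 = 3P ⇒ P = 51, q = 121.
After the shift, demand is qd = 169 - 2P and supply is qs = P + 46.
New equilibrium: 169 - 2P = P + 46 ⇒ 123 = 3P ⇒ P = 41, q = 87.
ΔP = 41 − 51 = -10.

-10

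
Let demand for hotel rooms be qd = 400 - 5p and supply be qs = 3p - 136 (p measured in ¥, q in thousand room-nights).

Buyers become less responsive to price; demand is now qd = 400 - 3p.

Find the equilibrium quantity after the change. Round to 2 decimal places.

132.00

Initially, 400 - 5p = 3p - 136, so 536 = 8p and p = 67, q = 65.
The new curves are qd = 400 - 3p (demand) and qs = 3p - 136 (supply).
Equate the new curves: 400 - 3p = 3p - 136, giving 536 = 6p, p = 268/3 ≈ 89.3333, q = 132.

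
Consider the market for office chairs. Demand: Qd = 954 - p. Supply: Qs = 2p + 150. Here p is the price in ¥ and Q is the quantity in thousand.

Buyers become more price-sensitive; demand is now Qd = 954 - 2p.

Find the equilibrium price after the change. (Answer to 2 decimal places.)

201.00

Before the shock: 954 - p = 2p + 150 ⇒ 804 = 3p ⇒ p = 268, Q = 686.
After the shift, demand is Qd = 954 - 2p and supply is Qs = 2p + 150.
Equate the new curves: 954 - 2p = 2p + 150, giving 804 = 4p, p = 201, Q = 552.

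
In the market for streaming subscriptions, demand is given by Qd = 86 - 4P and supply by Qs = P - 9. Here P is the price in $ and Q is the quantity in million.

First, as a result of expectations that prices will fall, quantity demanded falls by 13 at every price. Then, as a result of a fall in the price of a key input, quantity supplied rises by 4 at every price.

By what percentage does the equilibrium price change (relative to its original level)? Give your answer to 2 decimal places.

-17.89

Before the shock: 86 - 4P = P - 9 ⇒ 95 = 5P ⇒ P = 19, Q = 10.
After the shift, demand is Qd = 73 - 4P and supply is Qs = P - 5.
Clearing the new market: 73 - 4P = P - 5, so P = 15.6 and Q = 10.6.
%ΔP = (15.6 − 19) / 19 × 100 = -17.89%.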